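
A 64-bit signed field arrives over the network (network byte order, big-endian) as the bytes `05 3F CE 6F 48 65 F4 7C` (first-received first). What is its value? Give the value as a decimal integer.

Big-endian: lowest address holds the most-significant byte.
The bytes are already most-significant first: 0x053FCE6F4865F47C.
0x053FCE6F4865F47C = 378247871073743996.

378247871073743996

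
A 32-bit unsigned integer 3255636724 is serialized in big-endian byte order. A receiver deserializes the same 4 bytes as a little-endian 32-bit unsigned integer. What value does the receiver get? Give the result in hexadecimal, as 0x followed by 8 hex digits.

3255636724 in 32-bit hexadecimal is 0xC20D12F4.
Stored big-endian, the bytes at ascending addresses are C2 0D 12 F4.
Read back as little-endian, the first byte is least significant, giving 0xF4120DC2.

0xF4120DC2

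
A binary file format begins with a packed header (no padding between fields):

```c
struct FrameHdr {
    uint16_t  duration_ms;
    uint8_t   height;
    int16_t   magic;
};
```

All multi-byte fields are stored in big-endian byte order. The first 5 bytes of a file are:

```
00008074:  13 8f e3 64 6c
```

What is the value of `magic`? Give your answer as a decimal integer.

`magic` follows `duration_ms` (2 B), `height` (1 B), so it starts at offset 2 + 1 = 3 and occupies 2 bytes.
Bytes at offsets 3..4: 64 6C.
Big-endian stores the most-significant byte at the lowest address.
The bytes are already most-significant first: 0x646C.
0x646C = 25708.

25708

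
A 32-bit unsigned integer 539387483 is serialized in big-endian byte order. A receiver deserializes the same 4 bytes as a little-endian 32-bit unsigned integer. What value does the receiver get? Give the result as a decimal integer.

1533421088

539387483 in 32-bit hexadecimal is 0x2026665B.
Stored big-endian, the bytes at ascending addresses are 20 26 66 5B.
Read back as little-endian, the first byte is least significant, giving 0x5B662620.
0x5B662620 = 1533421088.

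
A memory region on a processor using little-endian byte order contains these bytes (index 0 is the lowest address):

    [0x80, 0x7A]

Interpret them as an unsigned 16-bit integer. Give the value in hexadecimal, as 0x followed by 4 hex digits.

0x7A80

Little-endian stores the least-significant byte at the lowest address.
Reassemble most-significant byte first: 7A 80 → 0x7A80.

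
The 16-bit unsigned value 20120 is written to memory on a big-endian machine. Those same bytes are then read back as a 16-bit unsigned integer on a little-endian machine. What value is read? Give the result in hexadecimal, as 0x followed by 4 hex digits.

0x984E

20120 in 16-bit hexadecimal is 0x4E98.
Stored big-endian, the bytes at ascending addresses are 4E 98.
Read back as little-endian, the first byte is least significant, giving 0x984E.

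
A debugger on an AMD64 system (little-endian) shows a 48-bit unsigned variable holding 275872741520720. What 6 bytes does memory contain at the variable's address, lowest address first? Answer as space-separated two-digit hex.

50 F5 C2 A0 E7 FA

275872741520720 in hexadecimal, padded to 48 bits, is 0xFAE7A0C2F550.
Split into bytes (most-significant first): FA E7 A0 C2 F5 50.
Little-endian stores the least-significant byte at the lowest address.
So at ascending addresses the bytes are 50 F5 C2 A0 E7 FA.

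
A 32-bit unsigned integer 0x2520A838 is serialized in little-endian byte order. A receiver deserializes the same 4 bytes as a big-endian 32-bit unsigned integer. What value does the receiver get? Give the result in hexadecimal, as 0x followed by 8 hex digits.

Stored little-endian, the bytes at ascending addresses are 38 A8 20 25.
Read back as big-endian, the last byte is least significant, giving 0x38A82025.

0x38A82025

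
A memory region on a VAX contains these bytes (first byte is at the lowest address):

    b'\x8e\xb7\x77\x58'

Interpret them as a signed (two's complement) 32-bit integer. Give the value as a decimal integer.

In little-endian order the low byte comes first in memory.
Reassemble most-significant byte first: 58 77 B7 8E → 0x5877B78E.
0x5877B78E = 1484240782.

1484240782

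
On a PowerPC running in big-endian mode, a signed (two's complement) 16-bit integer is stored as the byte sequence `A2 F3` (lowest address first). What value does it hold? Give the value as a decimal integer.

-23821

Big-endian: lowest address holds the most-significant byte.
The bytes are already most-significant first: 0xA2F3.
Top bit is set, so as a signed 16-bit value this is 0xA2F3 − 2^16 = -23821.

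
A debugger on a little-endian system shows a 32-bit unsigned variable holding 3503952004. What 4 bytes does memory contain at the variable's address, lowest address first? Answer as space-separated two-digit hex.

3503952004 in hexadecimal, padded to 32 bits, is 0xD0DA1084.
Split into bytes (most-significant first): D0 DA 10 84.
Little-endian: lowest address holds the least-significant byte.
So at ascending addresses the bytes are 84 10 DA D0.

84 10 DA D0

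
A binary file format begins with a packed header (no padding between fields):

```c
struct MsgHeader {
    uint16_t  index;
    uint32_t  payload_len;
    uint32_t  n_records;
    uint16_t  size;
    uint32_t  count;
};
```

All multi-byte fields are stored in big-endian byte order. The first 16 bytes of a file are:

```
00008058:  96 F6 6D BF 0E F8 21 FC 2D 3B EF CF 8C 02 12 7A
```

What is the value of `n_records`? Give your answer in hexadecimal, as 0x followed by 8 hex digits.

0x21FC2D3B

`n_records` follows `index` (2 B), `payload_len` (4 B), so it starts at offset 2 + 4 = 6 and occupies 4 bytes.
Bytes at offsets 6..9: 21 FC 2D 3B.
Big-endian stores the most-significant byte at the lowest address.
The bytes are already most-significant first: 0x21FC2D3B.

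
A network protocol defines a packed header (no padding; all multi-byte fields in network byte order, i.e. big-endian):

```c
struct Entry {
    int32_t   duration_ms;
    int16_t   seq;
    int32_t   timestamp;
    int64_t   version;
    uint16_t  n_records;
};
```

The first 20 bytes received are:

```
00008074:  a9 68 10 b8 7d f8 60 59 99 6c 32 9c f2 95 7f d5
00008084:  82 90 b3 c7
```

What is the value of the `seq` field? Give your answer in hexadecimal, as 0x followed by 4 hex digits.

0x7DF8

`seq` follows `duration_ms` (4 bytes), so it starts at byte offset 4 and occupies 2 bytes.
Bytes at offsets 4..5: 7D F8.
Big-endian stores the most-significant byte at the lowest address.
The bytes are already most-significant first: 0x7DF8.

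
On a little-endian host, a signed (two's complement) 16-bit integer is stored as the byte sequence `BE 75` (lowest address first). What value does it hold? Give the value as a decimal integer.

30142

Little-endian stores the least-significant byte at the lowest address.
Reassemble most-significant byte first: 75 BE → 0x75BE.
0x75BE = 30142.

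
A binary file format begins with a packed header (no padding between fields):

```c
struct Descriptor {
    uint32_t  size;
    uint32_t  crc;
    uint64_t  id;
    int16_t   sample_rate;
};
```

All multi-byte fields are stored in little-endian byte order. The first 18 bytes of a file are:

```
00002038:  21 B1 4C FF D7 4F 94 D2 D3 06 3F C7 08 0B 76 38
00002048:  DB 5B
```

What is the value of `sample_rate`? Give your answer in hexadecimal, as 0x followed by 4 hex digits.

0x5BDB

`sample_rate` follows `size` (4 B), `crc` (4 B), `id` (8 B), so it starts at offset 4 + 4 + 8 = 16 and occupies 2 bytes.
Bytes at offsets 16..17: DB 5B.
In little-endian order the low byte comes first in memory.
Reassemble most-significant byte first: 5B DB → 0x5BDB.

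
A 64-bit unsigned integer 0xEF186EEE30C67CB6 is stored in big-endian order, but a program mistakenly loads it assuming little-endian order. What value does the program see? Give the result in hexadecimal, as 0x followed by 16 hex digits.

0xB67CC630EE6E18EF

Stored big-endian, the bytes at ascending addresses are EF 18 6E EE 30 C6 7C B6.
Read back as little-endian, the first byte is least significant, giving 0xB67CC630EE6E18EF.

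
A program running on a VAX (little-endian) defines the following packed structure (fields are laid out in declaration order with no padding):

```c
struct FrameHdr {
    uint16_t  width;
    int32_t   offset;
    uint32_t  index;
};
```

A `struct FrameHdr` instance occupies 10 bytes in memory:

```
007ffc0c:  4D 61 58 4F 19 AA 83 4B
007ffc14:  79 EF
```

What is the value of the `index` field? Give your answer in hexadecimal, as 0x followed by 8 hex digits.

0xEF794B83

`index` follows `width` (2 B), `offset` (4 B), so it starts at offset 2 + 4 = 6 and occupies 4 bytes.
Bytes at offsets 6..9: 83 4B 79 EF.
Little-endian: lowest address holds the least-significant byte.
Reassemble most-significant byte first: EF 79 4B 83 → 0xEF794B83.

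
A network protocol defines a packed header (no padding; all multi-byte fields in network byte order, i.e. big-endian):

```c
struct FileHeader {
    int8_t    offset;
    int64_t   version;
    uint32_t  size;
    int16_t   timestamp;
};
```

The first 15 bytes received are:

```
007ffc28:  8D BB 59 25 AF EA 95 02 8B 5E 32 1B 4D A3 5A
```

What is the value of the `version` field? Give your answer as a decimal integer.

-4946881278204640629

`version` follows `offset` (1 byte), so it starts at byte offset 1 and occupies 8 bytes.
Bytes at offsets 1..8: BB 59 25 AF EA 95 02 8B.
Big-endian: lowest address holds the most-significant byte.
The bytes are already most-significant first: 0xBB5925AFEA95028B.
Top bit is set, so as a signed 64-bit value this is 0xBB5925AFEA95028B − 2^64 = -4946881278204640629.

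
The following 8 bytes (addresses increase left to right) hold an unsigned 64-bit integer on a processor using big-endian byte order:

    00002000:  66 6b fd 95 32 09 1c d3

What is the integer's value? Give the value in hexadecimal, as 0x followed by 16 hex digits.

0x666BFD9532091CD3

Big-endian: lowest address holds the most-significant byte.
The bytes are already most-significant first: 0x666BFD9532091CD3.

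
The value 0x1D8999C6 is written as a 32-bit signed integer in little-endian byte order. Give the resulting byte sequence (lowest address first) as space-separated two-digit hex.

Split into bytes (most-significant first): 1D 89 99 C6.
In little-endian order the low byte comes first in memory.
So at ascending addresses the bytes are C6 99 89 1D.

C6 99 89 1D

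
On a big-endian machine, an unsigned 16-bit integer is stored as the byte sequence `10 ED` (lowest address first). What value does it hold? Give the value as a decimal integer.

In big-endian order the high byte comes first in memory.
The bytes are already most-significant first: 0x10ED.
0x10ED = 4333.

4333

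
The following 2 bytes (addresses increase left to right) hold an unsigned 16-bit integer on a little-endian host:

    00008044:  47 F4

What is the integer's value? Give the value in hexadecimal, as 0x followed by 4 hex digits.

Little-endian stores the least-significant byte at the lowest address.
Reassemble most-significant byte first: F4 47 → 0xF447.

0xF447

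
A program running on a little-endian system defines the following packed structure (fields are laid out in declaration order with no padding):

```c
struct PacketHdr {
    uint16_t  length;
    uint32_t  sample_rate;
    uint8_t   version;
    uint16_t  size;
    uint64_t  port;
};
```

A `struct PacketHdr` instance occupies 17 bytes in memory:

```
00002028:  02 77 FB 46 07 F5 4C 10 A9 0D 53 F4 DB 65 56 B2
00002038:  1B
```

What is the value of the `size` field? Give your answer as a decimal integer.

`size` follows `length` (2 B), `sample_rate` (4 B), `version` (1 B), so it starts at offset 2 + 4 + 1 = 7 and occupies 2 bytes.
Bytes at offsets 7..8: 10 A9.
In little-endian order the low byte comes first in memory.
Reassemble most-significant byte first: A9 10 → 0xA910.
0xA910 = 43280.

43280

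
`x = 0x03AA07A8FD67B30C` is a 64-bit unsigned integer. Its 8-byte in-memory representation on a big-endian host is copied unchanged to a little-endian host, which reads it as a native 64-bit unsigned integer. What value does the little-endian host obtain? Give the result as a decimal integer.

Stored big-endian, the bytes at ascending addresses are 03 AA 07 A8 FD 67 B3 0C.
Read back as little-endian, the first byte is least significant, giving 0x0CB367FDA807AA03.
0x0CB367FDA807AA03 = 915189488429804035.

915189488429804035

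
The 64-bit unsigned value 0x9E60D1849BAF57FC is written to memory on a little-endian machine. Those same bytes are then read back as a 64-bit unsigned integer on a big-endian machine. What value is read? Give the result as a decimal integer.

Stored little-endian, the bytes at ascending addresses are FC 57 AF 9B 84 D1 60 9E.
Read back as big-endian, the last byte is least significant, giving 0xFC57AF9B84D1609E.
0xFC57AF9B84D1609E = 18183195103014772894.

18183195103014772894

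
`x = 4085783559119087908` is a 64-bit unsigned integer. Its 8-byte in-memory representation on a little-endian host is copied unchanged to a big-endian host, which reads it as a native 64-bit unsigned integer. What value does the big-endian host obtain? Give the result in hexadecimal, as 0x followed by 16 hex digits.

4085783559119087908 in 64-bit hexadecimal is 0x38B39E7FE66CA924.
Stored little-endian, the bytes at ascending addresses are 24 A9 6C E6 7F 9E B3 38.
Read back as big-endian, the last byte is least significant, giving 0x24A96CE67F9EB338.

0x24A96CE67F9EB338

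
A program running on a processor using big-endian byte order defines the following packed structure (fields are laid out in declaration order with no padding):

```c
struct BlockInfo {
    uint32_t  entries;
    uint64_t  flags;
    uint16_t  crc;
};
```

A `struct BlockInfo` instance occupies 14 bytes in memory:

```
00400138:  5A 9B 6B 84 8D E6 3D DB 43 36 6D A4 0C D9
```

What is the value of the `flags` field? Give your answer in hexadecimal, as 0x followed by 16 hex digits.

`flags` follows `entries` (4 bytes), so it starts at byte offset 4 and occupies 8 bytes.
Bytes at offsets 4..11: 8D E6 3D DB 43 36 6D A4.
Big-endian: lowest address holds the most-significant byte.
The bytes are already most-significant first: 0x8DE63DDB43366DA4.

0x8DE63DDB43366DA4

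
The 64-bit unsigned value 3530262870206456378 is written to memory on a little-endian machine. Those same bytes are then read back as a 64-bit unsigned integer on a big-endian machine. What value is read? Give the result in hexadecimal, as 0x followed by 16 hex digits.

3530262870206456378 in 64-bit hexadecimal is 0x30FE03605668223A.
Stored little-endian, the bytes at ascending addresses are 3A 22 68 56 60 03 FE 30.
Read back as big-endian, the last byte is least significant, giving 0x3A2268566003FE30.

0x3A2268566003FE30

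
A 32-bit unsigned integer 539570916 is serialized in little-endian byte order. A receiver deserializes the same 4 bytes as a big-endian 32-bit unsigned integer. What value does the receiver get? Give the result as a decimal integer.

3828492576

539570916 in 32-bit hexadecimal is 0x202932E4.
Stored little-endian, the bytes at ascending addresses are E4 32 29 20.
Read back as big-endian, the last byte is least significant, giving 0xE4322920.
0xE4322920 = 3828492576.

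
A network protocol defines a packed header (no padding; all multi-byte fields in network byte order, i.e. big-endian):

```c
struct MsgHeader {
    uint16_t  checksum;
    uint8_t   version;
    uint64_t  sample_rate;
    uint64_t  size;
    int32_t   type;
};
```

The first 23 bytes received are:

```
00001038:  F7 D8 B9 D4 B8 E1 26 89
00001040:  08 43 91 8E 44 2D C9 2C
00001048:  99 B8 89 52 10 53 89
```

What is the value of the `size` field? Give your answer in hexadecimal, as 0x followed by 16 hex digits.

`size` follows `checksum` (2 B), `version` (1 B), `sample_rate` (8 B), so it starts at offset 2 + 1 + 8 = 11 and occupies 8 bytes.
Bytes at offsets 11..18: 8E 44 2D C9 2C 99 B8 89.
In big-endian order the high byte comes first in memory.
The bytes are already most-significant first: 0x8E442DC92C99B889.

0x8E442DC92C99B889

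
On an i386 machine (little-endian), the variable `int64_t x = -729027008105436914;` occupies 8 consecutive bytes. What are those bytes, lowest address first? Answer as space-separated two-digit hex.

Two's complement of -729027008105436914 in 64 bits: 729027008105436914 = 0x0A1E063389CA56F2; invert → 0xF5E1F9CC7635A90D; add 1 → 0xF5E1F9CC7635A90E.
Split into bytes (most-significant first): F5 E1 F9 CC 76 35 A9 0E.
Little-endian: lowest address holds the least-significant byte.
So at ascending addresses the bytes are 0E A9 35 76 CC F9 E1 F5.

0E A9 35 76 CC F9 E1 F5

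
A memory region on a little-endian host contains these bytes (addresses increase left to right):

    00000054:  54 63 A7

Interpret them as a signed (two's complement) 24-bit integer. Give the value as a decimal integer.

In little-endian order the low byte comes first in memory.
Reassemble most-significant byte first: A7 63 54 → 0xA76354.
Top bit is set, so as a signed 24-bit value this is 0xA76354 − 2^24 = -5807276.

-5807276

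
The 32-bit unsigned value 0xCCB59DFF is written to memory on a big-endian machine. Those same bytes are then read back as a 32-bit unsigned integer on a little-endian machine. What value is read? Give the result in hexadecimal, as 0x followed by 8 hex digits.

0xFF9DB5CC

Stored big-endian, the bytes at ascending addresses are CC B5 9D FF.
Read back as little-endian, the first byte is least significant, giving 0xFF9DB5CC.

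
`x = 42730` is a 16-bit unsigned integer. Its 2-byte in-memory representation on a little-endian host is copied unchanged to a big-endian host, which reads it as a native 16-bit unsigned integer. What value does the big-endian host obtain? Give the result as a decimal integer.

60070

42730 in 16-bit hexadecimal is 0xA6EA.
Stored little-endian, the bytes at ascending addresses are EA A6.
Read back as big-endian, the last byte is least significant, giving 0xEAA6.
0xEAA6 = 60070.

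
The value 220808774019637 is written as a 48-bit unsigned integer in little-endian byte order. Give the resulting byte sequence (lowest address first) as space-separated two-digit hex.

35 EA 89 0C D3 C8

220808774019637 in hexadecimal, padded to 48 bits, is 0xC8D30C89EA35.
Split into bytes (most-significant first): C8 D3 0C 89 EA 35.
In little-endian order the low byte comes first in memory.
So at ascending addresses the bytes are 35 EA 89 0C D3 C8.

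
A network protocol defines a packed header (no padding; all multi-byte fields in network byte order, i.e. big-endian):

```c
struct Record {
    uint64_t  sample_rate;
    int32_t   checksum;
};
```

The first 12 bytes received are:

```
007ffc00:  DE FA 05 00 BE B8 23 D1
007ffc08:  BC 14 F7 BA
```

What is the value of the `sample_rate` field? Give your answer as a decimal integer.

16067160121355543505

`sample_rate` is the first field, at byte offset 0, occupying 8 bytes.
Bytes at offsets 0..7: DE FA 05 00 BE B8 23 D1.
Big-endian stores the most-significant byte at the lowest address.
The bytes are already most-significant first: 0xDEFA0500BEB823D1.
0xDEFA0500BEB823D1 = 16067160121355543505.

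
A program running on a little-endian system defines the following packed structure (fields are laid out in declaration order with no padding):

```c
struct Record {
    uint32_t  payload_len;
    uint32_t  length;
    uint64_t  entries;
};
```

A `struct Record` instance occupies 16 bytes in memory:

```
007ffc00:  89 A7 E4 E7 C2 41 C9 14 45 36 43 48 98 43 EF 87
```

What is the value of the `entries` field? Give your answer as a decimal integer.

`entries` follows `payload_len` (4 B), `length` (4 B), so it starts at offset 4 + 4 = 8 and occupies 8 bytes.
Bytes at offsets 8..15: 45 36 43 48 98 43 EF 87.
In little-endian order the low byte comes first in memory.
Reassemble most-significant byte first: 87 EF 43 98 48 43 36 45 → 0x87EF439848433645.
0x87EF439848433645 = 9795122035880572485.

9795122035880572485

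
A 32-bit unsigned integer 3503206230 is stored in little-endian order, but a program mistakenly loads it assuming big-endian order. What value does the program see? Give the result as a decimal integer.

3503206230 in 32-bit hexadecimal is 0xD0CEAF56.
Stored little-endian, the bytes at ascending addresses are 56 AF CE D0.
Read back as big-endian, the last byte is least significant, giving 0x56AFCED0.
0x56AFCED0 = 1454362320.

1454362320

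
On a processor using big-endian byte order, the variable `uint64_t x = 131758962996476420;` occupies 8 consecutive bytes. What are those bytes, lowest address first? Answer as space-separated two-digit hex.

01 D4 1A 14 29 60 FA 04

131758962996476420 in hexadecimal, padded to 64 bits, is 0x01D41A142960FA04.
Split into bytes (most-significant first): 01 D4 1A 14 29 60 FA 04.
In big-endian order the high byte comes first in memory.
So the memory order matches the most-significant-first order: 01 D4 1A 14 29 60 FA 04.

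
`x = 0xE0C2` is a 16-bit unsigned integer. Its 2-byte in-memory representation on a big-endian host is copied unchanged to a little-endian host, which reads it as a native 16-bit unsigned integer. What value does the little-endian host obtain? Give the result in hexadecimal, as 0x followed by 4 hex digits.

0xC2E0

Stored big-endian, the bytes at ascending addresses are E0 C2.
Read back as little-endian, the first byte is least significant, giving 0xC2E0.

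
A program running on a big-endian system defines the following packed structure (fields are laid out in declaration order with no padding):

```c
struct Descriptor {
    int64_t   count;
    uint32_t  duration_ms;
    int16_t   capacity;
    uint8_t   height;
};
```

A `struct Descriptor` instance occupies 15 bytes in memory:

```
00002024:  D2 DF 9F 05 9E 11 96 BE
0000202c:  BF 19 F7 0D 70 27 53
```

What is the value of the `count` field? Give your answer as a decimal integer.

-3251705559462603074

`count` is the first field, at byte offset 0, occupying 8 bytes.
Bytes at offsets 0..7: D2 DF 9F 05 9E 11 96 BE.
Big-endian stores the most-significant byte at the lowest address.
The bytes are already most-significant first: 0xD2DF9F059E1196BE.
Top bit is set, so as a signed 64-bit value this is 0xD2DF9F059E1196BE − 2^64 = -3251705559462603074.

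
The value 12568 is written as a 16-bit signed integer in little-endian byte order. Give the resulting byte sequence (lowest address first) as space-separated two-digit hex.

12568 in hexadecimal, padded to 16 bits, is 0x3118.
Split into bytes (most-significant first): 31 18.
In little-endian order the low byte comes first in memory.
So at ascending addresses the bytes are 18 31.

18 31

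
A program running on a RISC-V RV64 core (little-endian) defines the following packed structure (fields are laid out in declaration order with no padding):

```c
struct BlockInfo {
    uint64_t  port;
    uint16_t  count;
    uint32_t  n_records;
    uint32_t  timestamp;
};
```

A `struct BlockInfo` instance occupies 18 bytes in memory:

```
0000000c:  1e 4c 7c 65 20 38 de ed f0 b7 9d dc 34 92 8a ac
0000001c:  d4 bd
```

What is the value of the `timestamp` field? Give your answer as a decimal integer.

`timestamp` follows `port` (8 B), `count` (2 B), `n_records` (4 B), so it starts at offset 8 + 2 + 4 = 14 and occupies 4 bytes.
Bytes at offsets 14..17: 8A AC D4 BD.
Little-endian stores the least-significant byte at the lowest address.
Reassemble most-significant byte first: BD D4 AC 8A → 0xBDD4AC8A.
0xBDD4AC8A = 3184831626.

3184831626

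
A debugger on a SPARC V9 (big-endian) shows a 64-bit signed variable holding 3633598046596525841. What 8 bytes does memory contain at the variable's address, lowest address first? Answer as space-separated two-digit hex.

32 6D 22 2B F7 F0 6F 11

3633598046596525841 in hexadecimal, padded to 64 bits, is 0x326D222BF7F06F11.
Split into bytes (most-significant first): 32 6D 22 2B F7 F0 6F 11.
In big-endian order the high byte comes first in memory.
So the memory order matches the most-significant-first order: 32 6D 22 2B F7 F0 6F 11.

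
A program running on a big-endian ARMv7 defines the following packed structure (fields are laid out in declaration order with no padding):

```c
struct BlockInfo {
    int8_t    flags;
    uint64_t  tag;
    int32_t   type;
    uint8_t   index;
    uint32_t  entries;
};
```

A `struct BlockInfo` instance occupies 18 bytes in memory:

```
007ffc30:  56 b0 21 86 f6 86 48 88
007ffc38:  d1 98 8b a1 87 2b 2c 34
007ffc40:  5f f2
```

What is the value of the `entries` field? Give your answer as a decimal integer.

`entries` follows `flags` (1 B), `tag` (8 B), `type` (4 B), `index` (1 B), so it starts at offset 1 + 8 + 4 + 1 = 14 and occupies 4 bytes.
Bytes at offsets 14..17: 2C 34 5F F2.
Big-endian stores the most-significant byte at the lowest address.
The bytes are already most-significant first: 0x2C345FF2.
0x2C345FF2 = 741629938.

741629938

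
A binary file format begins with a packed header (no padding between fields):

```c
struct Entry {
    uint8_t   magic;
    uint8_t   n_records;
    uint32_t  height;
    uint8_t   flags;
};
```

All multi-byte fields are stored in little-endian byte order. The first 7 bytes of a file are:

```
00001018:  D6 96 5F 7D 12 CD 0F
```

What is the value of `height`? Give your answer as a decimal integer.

3440541023

`height` follows `magic` (1 B), `n_records` (1 B), so it starts at offset 1 + 1 = 2 and occupies 4 bytes.
Bytes at offsets 2..5: 5F 7D 12 CD.
Little-endian: lowest address holds the least-significant byte.
Reassemble most-significant byte first: CD 12 7D 5F → 0xCD127D5F.
0xCD127D5F = 3440541023.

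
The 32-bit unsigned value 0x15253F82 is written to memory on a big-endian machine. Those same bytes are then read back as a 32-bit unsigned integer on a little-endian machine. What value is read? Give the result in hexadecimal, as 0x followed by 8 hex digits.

0x823F2515

Stored big-endian, the bytes at ascending addresses are 15 25 3F 82.
Read back as little-endian, the first byte is least significant, giving 0x823F2515.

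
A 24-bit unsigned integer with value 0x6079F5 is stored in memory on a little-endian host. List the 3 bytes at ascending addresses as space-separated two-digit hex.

Split into bytes (most-significant first): 60 79 F5.
In little-endian order the low byte comes first in memory.
So at ascending addresses the bytes are F5 79 60.

F5 79 60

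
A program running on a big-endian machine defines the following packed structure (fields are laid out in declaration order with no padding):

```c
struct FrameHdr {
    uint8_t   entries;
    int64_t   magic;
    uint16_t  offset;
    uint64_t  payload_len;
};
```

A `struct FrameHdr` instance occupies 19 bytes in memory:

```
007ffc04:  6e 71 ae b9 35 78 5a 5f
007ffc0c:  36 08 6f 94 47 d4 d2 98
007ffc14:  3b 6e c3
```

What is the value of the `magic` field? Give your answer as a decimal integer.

8191688411537104694

`magic` follows `entries` (1 byte), so it starts at byte offset 1 and occupies 8 bytes.
Bytes at offsets 1..8: 71 AE B9 35 78 5A 5F 36.
Big-endian stores the most-significant byte at the lowest address.
The bytes are already most-significant first: 0x71AEB935785A5F36.
0x71AEB935785A5F36 = 8191688411537104694.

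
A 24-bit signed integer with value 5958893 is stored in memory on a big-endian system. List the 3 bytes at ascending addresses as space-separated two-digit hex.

5958893 in hexadecimal, padded to 24 bits, is 0x5AECED.
Split into bytes (most-significant first): 5A EC ED.
Big-endian stores the most-significant byte at the lowest address.
So the memory order matches the most-significant-first order: 5A EC ED.

5A EC ED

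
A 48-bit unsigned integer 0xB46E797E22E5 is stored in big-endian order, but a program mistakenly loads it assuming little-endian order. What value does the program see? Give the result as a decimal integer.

251936313536180

Stored big-endian, the bytes at ascending addresses are B4 6E 79 7E 22 E5.
Read back as little-endian, the first byte is least significant, giving 0xE5227E796EB4.
0xE5227E796EB4 = 251936313536180.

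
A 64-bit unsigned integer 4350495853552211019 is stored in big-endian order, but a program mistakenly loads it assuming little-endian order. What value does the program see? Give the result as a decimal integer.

5410172029583253564

4350495853552211019 in 64-bit hexadecimal is 0x3C6010EDCBCA144B.
Stored big-endian, the bytes at ascending addresses are 3C 60 10 ED CB CA 14 4B.
Read back as little-endian, the first byte is least significant, giving 0x4B14CACBED10603C.
0x4B14CACBED10603C = 5410172029583253564.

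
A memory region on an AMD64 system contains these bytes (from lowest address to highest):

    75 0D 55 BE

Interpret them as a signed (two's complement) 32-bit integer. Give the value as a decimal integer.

Little-endian: lowest address holds the least-significant byte.
Reassemble most-significant byte first: BE 55 0D 75 → 0xBE550D75.
Top bit is set, so as a signed 32-bit value this is 0xBE550D75 − 2^32 = -1101722251.

-1101722251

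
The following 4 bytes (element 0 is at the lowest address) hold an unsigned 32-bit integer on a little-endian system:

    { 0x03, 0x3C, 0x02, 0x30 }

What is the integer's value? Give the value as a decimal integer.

805452803

In little-endian order the low byte comes first in memory.
Reassemble most-significant byte first: 30 02 3C 03 → 0x30023C03.
0x30023C03 = 805452803.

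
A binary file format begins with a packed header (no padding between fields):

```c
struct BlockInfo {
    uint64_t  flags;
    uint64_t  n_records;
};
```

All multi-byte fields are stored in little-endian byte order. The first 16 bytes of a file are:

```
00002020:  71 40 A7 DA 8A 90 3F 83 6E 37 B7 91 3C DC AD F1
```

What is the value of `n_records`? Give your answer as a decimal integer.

`n_records` follows `flags` (8 bytes), so it starts at byte offset 8 and occupies 8 bytes.
Bytes at offsets 8..15: 6E 37 B7 91 3C DC AD F1.
Little-endian stores the least-significant byte at the lowest address.
Reassemble most-significant byte first: F1 AD DC 3C 91 B7 37 6E → 0xF1ADDC3C91B7376E.
0xF1ADDC3C91B7376E = 17414817486812428142.

17414817486812428142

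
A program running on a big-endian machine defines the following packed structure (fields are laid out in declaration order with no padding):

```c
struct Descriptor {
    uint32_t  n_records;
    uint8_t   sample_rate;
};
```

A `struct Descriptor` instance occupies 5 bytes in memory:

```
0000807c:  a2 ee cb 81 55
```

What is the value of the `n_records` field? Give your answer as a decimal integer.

`n_records` is the first field, at byte offset 0, occupying 4 bytes.
Bytes at offsets 0..3: A2 EE CB 81.
In big-endian order the high byte comes first in memory.
The bytes are already most-significant first: 0xA2EECB81.
0xA2EECB81 = 2733558657.

2733558657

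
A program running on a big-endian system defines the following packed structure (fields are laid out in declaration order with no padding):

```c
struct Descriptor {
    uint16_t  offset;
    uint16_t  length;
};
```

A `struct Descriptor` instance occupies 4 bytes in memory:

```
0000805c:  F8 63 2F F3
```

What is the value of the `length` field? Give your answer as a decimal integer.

12275

`length` follows `offset` (2 bytes), so it starts at byte offset 2 and occupies 2 bytes.
Bytes at offsets 2..3: 2F F3.
Big-endian stores the most-significant byte at the lowest address.
The bytes are already most-significant first: 0x2FF3.
0x2FF3 = 12275.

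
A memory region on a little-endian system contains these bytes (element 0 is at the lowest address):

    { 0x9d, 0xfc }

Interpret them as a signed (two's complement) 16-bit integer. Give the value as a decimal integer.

-867

In little-endian order the low byte comes first in memory.
Reassemble most-significant byte first: FC 9D → 0xFC9D.
Top bit is set, so as a signed 16-bit value this is 0xFC9D − 2^16 = -867.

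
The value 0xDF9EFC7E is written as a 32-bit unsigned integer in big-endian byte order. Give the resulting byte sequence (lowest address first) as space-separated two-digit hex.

DF 9E FC 7E

Split into bytes (most-significant first): DF 9E FC 7E.
In big-endian order the high byte comes first in memory.
So the memory order matches the most-significant-first order: DF 9E FC 7E.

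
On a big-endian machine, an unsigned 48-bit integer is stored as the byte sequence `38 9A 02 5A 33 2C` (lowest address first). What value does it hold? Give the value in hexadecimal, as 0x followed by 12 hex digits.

0x389A025A332C

In big-endian order the high byte comes first in memory.
The bytes are already most-significant first: 0x389A025A332C.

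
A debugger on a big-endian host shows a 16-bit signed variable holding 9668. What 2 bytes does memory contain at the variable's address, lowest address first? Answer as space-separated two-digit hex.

9668 in hexadecimal, padded to 16 bits, is 0x25C4.
Split into bytes (most-significant first): 25 C4.
Big-endian stores the most-significant byte at the lowest address.
So the memory order matches the most-significant-first order: 25 C4.

25 C4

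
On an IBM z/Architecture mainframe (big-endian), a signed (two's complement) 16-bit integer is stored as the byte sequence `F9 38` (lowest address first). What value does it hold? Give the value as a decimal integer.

Big-endian: lowest address holds the most-significant byte.
The bytes are already most-significant first: 0xF938.
Top bit is set, so as a signed 16-bit value this is 0xF938 − 2^16 = -1736.

-1736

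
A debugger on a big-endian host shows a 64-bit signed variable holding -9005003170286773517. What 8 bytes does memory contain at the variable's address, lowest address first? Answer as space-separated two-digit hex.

Two's complement of -9005003170286773517 in 64 bits: 9005003170286773517 = 0x7CF832AC3E35A50D; invert → 0x8307CD53C1CA5AF2; add 1 → 0x8307CD53C1CA5AF3.
Split into bytes (most-significant first): 83 07 CD 53 C1 CA 5A F3.
Big-endian stores the most-significant byte at the lowest address.
So the memory order matches the most-significant-first order: 83 07 CD 53 C1 CA 5A F3.

83 07 CD 53 C1 CA 5A F3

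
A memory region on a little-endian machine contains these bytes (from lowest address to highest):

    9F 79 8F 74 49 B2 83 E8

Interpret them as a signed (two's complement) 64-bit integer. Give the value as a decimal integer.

-1692313006403257953

Little-endian: lowest address holds the least-significant byte.
Reassemble most-significant byte first: E8 83 B2 49 74 8F 79 9F → 0xE883B249748F799F.
Top bit is set, so as a signed 64-bit value this is 0xE883B249748F799F − 2^64 = -1692313006403257953.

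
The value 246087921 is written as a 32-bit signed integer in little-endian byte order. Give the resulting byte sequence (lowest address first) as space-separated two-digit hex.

246087921 in hexadecimal, padded to 32 bits, is 0x0EAB00F1.
Split into bytes (most-significant first): 0E AB 00 F1.
In little-endian order the low byte comes first in memory.
So at ascending addresses the bytes are F1 00 AB 0E.

F1 00 AB 0E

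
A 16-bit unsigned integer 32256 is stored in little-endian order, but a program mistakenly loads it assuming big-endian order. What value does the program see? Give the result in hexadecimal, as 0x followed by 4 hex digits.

0x007E

32256 in 16-bit hexadecimal is 0x7E00.
Stored little-endian, the bytes at ascending addresses are 00 7E.
Read back as big-endian, the last byte is least significant, giving 0x007E.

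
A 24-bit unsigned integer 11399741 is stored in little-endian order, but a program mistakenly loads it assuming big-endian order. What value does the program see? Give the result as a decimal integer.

4059821

11399741 in 24-bit hexadecimal is 0xADF23D.
Stored little-endian, the bytes at ascending addresses are 3D F2 AD.
Read back as big-endian, the last byte is least significant, giving 0x3DF2AD.
0x3DF2AD = 4059821.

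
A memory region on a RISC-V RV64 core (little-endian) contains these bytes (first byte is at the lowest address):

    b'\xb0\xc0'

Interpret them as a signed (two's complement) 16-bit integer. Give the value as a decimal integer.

-16208

In little-endian order the low byte comes first in memory.
Reassemble most-significant byte first: C0 B0 → 0xC0B0.
Top bit is set, so as a signed 16-bit value this is 0xC0B0 − 2^16 = -16208.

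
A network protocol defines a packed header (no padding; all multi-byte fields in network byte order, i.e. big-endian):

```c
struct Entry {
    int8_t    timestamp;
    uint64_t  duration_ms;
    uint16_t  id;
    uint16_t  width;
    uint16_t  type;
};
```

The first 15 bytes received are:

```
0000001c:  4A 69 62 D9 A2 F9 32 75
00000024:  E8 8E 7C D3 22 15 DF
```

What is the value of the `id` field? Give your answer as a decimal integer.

36476

`id` follows `timestamp` (1 B), `duration_ms` (8 B), so it starts at offset 1 + 8 = 9 and occupies 2 bytes.
Bytes at offsets 9..10: 8E 7C.
In big-endian order the high byte comes first in memory.
The bytes are already most-significant first: 0x8E7C.
0x8E7C = 36476.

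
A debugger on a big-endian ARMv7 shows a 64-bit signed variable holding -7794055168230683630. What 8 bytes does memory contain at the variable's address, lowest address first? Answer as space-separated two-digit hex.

Two's complement of -7794055168230683630 in 64 bits: 7794055168230683630 = 0x6C2A0BE17E2FF3EE; invert → 0x93D5F41E81D00C11; add 1 → 0x93D5F41E81D00C12.
Split into bytes (most-significant first): 93 D5 F4 1E 81 D0 0C 12.
In big-endian order the high byte comes first in memory.
So the memory order matches the most-significant-first order: 93 D5 F4 1E 81 D0 0C 12.

93 D5 F4 1E 81 D0 0C 12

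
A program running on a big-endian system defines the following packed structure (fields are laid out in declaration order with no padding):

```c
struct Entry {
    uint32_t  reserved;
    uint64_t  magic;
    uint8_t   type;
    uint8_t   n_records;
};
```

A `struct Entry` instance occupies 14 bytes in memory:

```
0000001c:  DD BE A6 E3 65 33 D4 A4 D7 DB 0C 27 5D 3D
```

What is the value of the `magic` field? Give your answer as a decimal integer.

`magic` follows `reserved` (4 bytes), so it starts at byte offset 4 and occupies 8 bytes.
Bytes at offsets 4..11: 65 33 D4 A4 D7 DB 0C 27.
In big-endian order the high byte comes first in memory.
The bytes are already most-significant first: 0x6533D4A4D7DB0C27.
0x6533D4A4D7DB0C27 = 7292406026104146983.

7292406026104146983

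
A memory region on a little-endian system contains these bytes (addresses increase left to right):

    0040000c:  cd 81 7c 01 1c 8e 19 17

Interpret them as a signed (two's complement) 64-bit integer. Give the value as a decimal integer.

In little-endian order the low byte comes first in memory.
Reassemble most-significant byte first: 17 19 8E 1C 01 7C 81 CD → 0x17198E1C017C81CD.
0x17198E1C017C81CD = 1664517788225274317.

1664517788225274317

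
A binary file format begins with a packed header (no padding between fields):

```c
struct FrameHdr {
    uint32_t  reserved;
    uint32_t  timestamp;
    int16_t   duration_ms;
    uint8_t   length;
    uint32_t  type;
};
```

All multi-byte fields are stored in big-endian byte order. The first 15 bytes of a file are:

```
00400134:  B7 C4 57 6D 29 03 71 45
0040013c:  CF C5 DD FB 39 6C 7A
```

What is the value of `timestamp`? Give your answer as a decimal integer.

`timestamp` follows `reserved` (4 bytes), so it starts at byte offset 4 and occupies 4 bytes.
Bytes at offsets 4..7: 29 03 71 45.
Big-endian: lowest address holds the most-significant byte.
The bytes are already most-significant first: 0x29037145.
0x29037145 = 688091461.

688091461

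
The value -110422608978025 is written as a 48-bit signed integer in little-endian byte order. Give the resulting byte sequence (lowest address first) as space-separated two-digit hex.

Two's complement of -110422608978025 in 48 bits: 110422608978025 = 0x646DC4622069; invert → 0x9B923B9DDF96; add 1 → 0x9B923B9DDF97.
Split into bytes (most-significant first): 9B 92 3B 9D DF 97.
Little-endian stores the least-significant byte at the lowest address.
So at ascending addresses the bytes are 97 DF 9D 3B 92 9B.

97 DF 9D 3B 92 9B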